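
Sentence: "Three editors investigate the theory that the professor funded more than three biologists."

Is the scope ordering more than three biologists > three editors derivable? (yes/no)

No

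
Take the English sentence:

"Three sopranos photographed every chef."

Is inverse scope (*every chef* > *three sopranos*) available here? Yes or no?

Yes

*every chef* is the matrix object and *three sopranos* the matrix subject; the two are clausemates.
Ordinary QR to a clause-peripheral position gives the wide-scope LF for the lower DP.
So *every chef* > *three sopranos* is among the available readings.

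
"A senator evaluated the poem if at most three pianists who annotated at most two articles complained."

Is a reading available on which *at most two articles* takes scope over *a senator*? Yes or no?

No

Structurally, *at most two articles* is inside the relative clause *who annotated at most two articles*, which is itself inside the adjunct *if at most three pianists who annotated at most two articles complained*.
Two island boundaries intervene — the relative clause and the adjunct. Either alone would block QR.
*at most two articles* > *a senator* would require crossing that boundary, which is illicit.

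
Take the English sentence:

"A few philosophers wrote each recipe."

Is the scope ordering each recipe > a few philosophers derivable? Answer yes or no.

Both DPs are arguments of the same predicate; there is no clause or island boundary between them.
No island intervenes, so both surface and inverse scope are derivable.

Yes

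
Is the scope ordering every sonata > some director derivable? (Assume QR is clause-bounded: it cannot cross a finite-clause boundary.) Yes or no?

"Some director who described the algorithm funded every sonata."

Yes

The relative clause *who described the algorithm* modifies *some director*, but *every sonata* is not inside that relative clause — it is an argument of the matrix verb.
No island intervenes, so both surface and inverse scope are derivable.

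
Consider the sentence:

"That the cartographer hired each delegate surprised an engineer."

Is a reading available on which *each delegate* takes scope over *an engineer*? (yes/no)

The target quantifier *each delegate* is part of the sentential subject *that the cartographer hired each delegate*.
Clausal subjects are scope islands; QR from inside the subject into the matrix is barred.
*each delegate* > *an engineer* would require crossing that boundary, which is illicit.

No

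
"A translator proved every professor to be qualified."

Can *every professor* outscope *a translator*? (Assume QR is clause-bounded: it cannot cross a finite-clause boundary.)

Yes

This is an ECM construction: *every professor* is the infinitival subject, Case-marked by the matrix verb, and the infinitive is transparent for QR.
QR within a single clause is free, so the lower quantifier may take scope over the higher one.
Both orderings are possible: *a translator* > *every professor* and *every professor* > *a translator*.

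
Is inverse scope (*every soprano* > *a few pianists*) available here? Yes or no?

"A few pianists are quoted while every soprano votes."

The DP *every soprano* is contained in the adjunct clause *while every soprano votes*.
Adjunct clauses are scope islands: a quantifier inside an adjunct cannot raise into the matrix clause.
*every soprano* is confined to the island and cannot take scope over *a few pianists*.

No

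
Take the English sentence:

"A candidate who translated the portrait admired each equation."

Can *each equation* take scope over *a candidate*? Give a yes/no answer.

The RC *who translated the portrait* is an island, but *each equation* is not inside it — it is the matrix object, a clausemate of *a candidate*.
QR within a single clause is free, so the lower quantifier may take scope over the higher one.
So *each equation* > *a candidate* is among the available readings.

Yes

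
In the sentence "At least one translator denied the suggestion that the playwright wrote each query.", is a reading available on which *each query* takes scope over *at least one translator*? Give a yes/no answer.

Structurally, *each query* is inside the complex NP *the suggestion that the playwright wrote each query*.
A that-clause complement to a noun is an island; QR cannot cross the NP boundary.
The inverse ordering *each query* > *at least one translator* is therefore underivable.

No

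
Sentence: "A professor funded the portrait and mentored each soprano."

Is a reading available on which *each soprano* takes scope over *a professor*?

No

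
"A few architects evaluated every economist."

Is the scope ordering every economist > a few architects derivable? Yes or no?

Yes

*every economist* is the matrix object and *a few architects* the matrix subject; the two are clausemates.
Clause-internal QR can adjoin the lower DP above the subject, yielding the inverse reading.
So *every economist* > *a few architects* is among the available readings.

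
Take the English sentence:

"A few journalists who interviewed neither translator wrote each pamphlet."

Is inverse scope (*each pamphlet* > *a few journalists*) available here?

Yes

*each pamphlet* is a matrix argument; only *a few journalists* is modified by the relative clause *who interviewed neither translator*, so the RC island is irrelevant to the target quantifier.
Nothing blocks QR of the lower DP to a position above the higher one, so inverse scope is available.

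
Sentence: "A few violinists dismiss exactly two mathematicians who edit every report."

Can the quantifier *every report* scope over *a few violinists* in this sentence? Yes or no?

Structurally, *every report* is inside the relative clause *who edit every report* modifying *exactly two mathematicians*.
QR out of a relative clause is ruled out by the relative-clause island constraint.
Hence only narrow scope for *every report* (under *a few violinists*) survives.

No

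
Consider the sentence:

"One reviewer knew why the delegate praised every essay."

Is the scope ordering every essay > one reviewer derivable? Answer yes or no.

The DP *every essay* is contained in the embedded question *why the delegate praised every essay*.
QR across an interrogative CP boundary is ruled out as a wh-island violation.
So *every essay* cannot raise to a position above *one reviewer*.
(Only the surface reading survives: one fixed reviewer with respect to all the relevant essays.)

No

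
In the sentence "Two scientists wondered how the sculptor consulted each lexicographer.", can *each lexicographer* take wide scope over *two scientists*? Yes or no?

No

*each lexicographer* occurs within the embedded question *how the sculptor consulted each lexicographer*.
Embedded questions are wh-islands: a quantifier inside an indirect question cannot QR into the matrix clause.
So *each lexicographer* cannot raise high enough to outscope *two scientists*; only the surface ordering *two scientists* > *each lexicographer* is available.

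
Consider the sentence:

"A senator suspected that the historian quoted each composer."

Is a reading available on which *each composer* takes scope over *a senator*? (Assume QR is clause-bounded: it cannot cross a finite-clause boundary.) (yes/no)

No

The DP *each composer* is contained in the finite complement clause *that the historian quoted each composer*.
With QR restricted to its own tensed clause, the embedded quantifier cannot reach a matrix scope position.
The inverse ordering *each composer* > *a senator* is therefore underivable.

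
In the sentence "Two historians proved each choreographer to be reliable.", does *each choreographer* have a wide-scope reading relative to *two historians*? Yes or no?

Yes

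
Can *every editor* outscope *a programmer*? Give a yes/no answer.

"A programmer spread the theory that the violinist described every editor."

The DP *every editor* is contained in the complex NP *the theory that the violinist described every editor*.
The Complex NP Constraint bars QR out of the complement clause of a noun.
The inverse ordering *every editor* > *a programmer* is therefore underivable.
(Only the surface reading survives: one fixed programmer with respect to all the relevant editors.)

No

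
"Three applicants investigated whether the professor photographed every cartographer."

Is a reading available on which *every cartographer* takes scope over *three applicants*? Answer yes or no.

No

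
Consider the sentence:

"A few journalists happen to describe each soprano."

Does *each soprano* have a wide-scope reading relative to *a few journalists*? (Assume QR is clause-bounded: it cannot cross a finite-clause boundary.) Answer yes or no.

*each soprano* is inside a raising infinitive, which is transparent to QR (no CP barrier), so it behaves as a matrix argument.
With no island boundary between them, the object can take inverse scope over the subject via ordinary QR within the clause.
Both orderings are possible: *a few journalists* > *each soprano* and *each soprano* > *a few journalists*.

Yes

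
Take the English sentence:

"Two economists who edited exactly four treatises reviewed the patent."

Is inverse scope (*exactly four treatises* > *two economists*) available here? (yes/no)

No

*exactly four treatises* occurs within the relative clause *who edited exactly four treatises*.
Relative clauses block scope extraction: QR cannot target a position outside the modified NP.
There is no licit LF on which *exactly four treatises* c-commands *two economists*.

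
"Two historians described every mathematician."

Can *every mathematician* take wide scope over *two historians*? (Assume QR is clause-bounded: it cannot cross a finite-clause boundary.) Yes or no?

Both DPs are arguments of the same predicate; there is no clause or island boundary between them.
With no island boundary between them, the object can take inverse scope over the subject via ordinary QR within the clause.

Yes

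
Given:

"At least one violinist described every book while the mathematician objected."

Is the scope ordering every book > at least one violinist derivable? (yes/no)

Yes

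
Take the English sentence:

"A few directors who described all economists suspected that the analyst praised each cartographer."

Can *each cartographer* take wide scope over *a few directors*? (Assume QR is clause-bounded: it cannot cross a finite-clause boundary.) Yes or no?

No

The target quantifier *each cartographer* is part of the finite complement clause *that the analyst praised each cartographer*.
With QR restricted to its own tensed clause, the embedded quantifier cannot reach a matrix scope position.
So *each cartographer* cannot raise high enough to outscope *a few directors*; only the surface ordering *a few directors* > *each cartographer* is available.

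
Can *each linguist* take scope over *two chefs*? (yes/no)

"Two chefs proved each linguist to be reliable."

*each linguist* is the subject of an ECM infinitive — the infinitival complement of an ECM verb is not a scope island, so *each linguist* can raise into the matrix clause.
Since no island is crossed, the inverse ordering is licensed alongside surface scope.

Yes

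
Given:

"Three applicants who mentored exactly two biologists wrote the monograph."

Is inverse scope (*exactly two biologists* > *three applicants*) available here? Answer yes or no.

No

*exactly two biologists* sits inside the relative clause *who mentored exactly two biologists*.
The relative clause forms an island for QR, so the quantifier is confined to the head noun's restrictor.
The inverse ordering *exactly two biologists* > *three applicants* is therefore underivable.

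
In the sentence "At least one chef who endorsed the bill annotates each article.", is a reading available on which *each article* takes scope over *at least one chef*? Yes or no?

Yes

The RC *who endorsed the bill* is an island, but *each article* is not inside it — it is the matrix object, a clausemate of *at least one chef*.
Ordinary QR to a clause-peripheral position gives the wide-scope LF for the lower DP.
So *each article* > *at least one chef* is among the available readings.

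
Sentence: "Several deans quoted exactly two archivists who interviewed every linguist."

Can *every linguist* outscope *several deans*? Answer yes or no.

*every linguist* is embedded in the relative clause *who interviewed every linguist* modifying *exactly two archivists*.
QR out of a relative clause is ruled out by the relative-clause island constraint.
So *every linguist* cannot raise high enough to outscope *several deans*; only the surface ordering *several deans* > *every linguist* is available.

No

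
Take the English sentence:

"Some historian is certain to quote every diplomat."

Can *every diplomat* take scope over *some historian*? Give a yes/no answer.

Yes

Infinitival complements of raising predicates do not block QR; *every diplomat* and *some historian* are effectively clausemates.
QR within a single clause is free, so the lower quantifier may take scope over the higher one.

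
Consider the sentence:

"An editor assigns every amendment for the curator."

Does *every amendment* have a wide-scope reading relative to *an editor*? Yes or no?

Yes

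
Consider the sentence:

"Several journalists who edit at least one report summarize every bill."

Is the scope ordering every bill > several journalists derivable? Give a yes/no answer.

*every bill* is a matrix argument; only *several journalists* is modified by the relative clause *who edit at least one report*, so the RC island is irrelevant to the target quantifier.
No island intervenes, so both surface and inverse scope are derivable.

Yes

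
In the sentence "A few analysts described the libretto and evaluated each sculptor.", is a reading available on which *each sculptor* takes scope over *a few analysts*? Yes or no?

*each sculptor* sits inside one conjunct of the coordinate structure (*evaluated each sculptor*).
Asymmetric QR out of one conjunct violates the Coordinate Structure Constraint.
So the wide-scope reading for *each sculptor* is blocked.

No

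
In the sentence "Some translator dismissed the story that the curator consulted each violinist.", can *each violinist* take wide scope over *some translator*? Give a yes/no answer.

No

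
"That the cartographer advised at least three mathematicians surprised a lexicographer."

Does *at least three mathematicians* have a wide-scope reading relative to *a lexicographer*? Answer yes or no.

*at least three mathematicians* occurs within the sentential subject *that the cartographer advised at least three mathematicians*.
The subject-island constraint blocks QR out of a clausal subject.
There is no licit LF on which *at least three mathematicians* c-commands *a lexicographer*.

No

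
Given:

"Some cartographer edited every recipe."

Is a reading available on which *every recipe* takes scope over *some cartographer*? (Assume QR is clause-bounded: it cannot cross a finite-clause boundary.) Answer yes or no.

*some cartographer* and *every recipe* are co-arguments of the matrix verb, with nothing but a clause-internal boundary between them.
Ordinary QR to a clause-peripheral position gives the wide-scope LF for the lower DP.
So *every recipe* > *some cartographer* is among the available readings.

Yes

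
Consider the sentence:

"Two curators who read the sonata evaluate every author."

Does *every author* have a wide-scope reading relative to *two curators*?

The RC *who read the sonata* is an island, but *every author* is not inside it — it is the matrix object, a clausemate of *two curators*.
With no island boundary between them, the object can take inverse scope over the subject via ordinary QR within the clause.

Yes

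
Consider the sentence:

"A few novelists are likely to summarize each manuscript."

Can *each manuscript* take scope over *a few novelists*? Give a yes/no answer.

Yes

Raising constructions are monoclausal for scope purposes; *each manuscript* is not separated from *a few novelists* by any island.
With no island boundary between them, the object can take inverse scope over the subject via ordinary QR within the clause.
So *each manuscript* > *a few novelists* is among the available readings.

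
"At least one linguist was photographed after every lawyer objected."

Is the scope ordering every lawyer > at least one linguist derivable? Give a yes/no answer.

*every lawyer* sits inside the adjunct clause *after every lawyer objected*.
Scope out of an adjunct clause is unavailable: QR respects the adjunct-island constraint.
So the wide-scope reading for *every lawyer* is blocked.

No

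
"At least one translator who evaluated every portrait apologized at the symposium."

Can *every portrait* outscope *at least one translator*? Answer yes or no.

No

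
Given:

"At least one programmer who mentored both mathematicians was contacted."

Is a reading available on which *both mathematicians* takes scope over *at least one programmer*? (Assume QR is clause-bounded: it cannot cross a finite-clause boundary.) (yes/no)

Structurally, *both mathematicians* is inside the relative clause *who mentored both mathematicians*.
The relative clause forms an island for QR, so the quantifier is confined to the head noun's restrictor.
*both mathematicians* > *at least one programmer* would require crossing that boundary, which is illicit.
(Only the surface reading survives: one fixed programmer with respect to all the relevant mathematicians.)

No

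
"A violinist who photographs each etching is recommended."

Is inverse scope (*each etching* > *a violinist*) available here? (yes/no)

No

The target quantifier *each etching* is part of the relative clause *who photographs each etching*.
Relative clauses block scope extraction: QR cannot target a position outside the modified NP.
So the wide-scope reading for *each etching* is blocked.
(Only the surface reading survives: one fixed violinist with respect to all the relevant etchings.)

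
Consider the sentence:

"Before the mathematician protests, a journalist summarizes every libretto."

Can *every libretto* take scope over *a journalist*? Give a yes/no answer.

The adjunct clause does not contain *every libretto*, which is the matrix object.
Since no island is crossed, the inverse ordering is licensed alongside surface scope.

Yes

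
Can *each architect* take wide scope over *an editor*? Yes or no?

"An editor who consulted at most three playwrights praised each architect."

Yes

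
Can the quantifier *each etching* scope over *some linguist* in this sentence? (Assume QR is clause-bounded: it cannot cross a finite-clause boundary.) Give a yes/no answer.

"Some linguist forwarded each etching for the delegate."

Yes

*each etching* and *some linguist* are in the same minimal clause.
No island intervenes, so both surface and inverse scope are derivable.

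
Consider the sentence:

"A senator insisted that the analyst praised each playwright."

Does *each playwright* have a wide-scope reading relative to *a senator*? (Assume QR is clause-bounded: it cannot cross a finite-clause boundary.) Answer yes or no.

No

The target quantifier *each playwright* is part of the finite complement clause *that the analyst praised each playwright*.
With QR restricted to its own tensed clause, the embedded quantifier cannot reach a matrix scope position.
Hence only narrow scope for *each playwright* (under *a senator*) survives.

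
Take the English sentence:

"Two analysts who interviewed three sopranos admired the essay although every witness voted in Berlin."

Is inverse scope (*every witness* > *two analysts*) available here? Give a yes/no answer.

*every witness* is embedded in the adjunct clause *although every witness voted in Berlin*.
Adverbial clauses are not L-marked, so they are barriers for QR — the quantifier cannot escape the adjunct.
So *every witness* cannot raise high enough to outscope *two analysts*; only the surface ordering *two analysts* > *every witness* is available.

No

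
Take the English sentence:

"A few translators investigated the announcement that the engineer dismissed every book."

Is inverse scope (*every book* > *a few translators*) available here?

No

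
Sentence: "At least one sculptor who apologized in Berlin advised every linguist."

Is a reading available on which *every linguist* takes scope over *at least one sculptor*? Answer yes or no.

*every linguist* sits in the matrix clause, not in the relative clause on *at least one sculptor*.
QR within a single clause is free, so the lower quantifier may take scope over the higher one.

Yes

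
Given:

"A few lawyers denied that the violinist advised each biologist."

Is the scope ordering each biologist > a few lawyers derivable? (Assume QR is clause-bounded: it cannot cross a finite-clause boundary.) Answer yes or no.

No

*each biologist* is embedded in the finite complement clause *that the violinist advised each biologist*.
Under clause-bounded QR, a quantifier in an embedded finite clause cannot raise into the matrix clause.
So *each biologist* cannot raise to a position above *a few lawyers*.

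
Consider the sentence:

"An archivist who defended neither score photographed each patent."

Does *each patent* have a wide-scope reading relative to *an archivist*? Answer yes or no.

Yes

*each patent* sits in the matrix clause, not in the relative clause on *an archivist*.
No island intervenes, so both surface and inverse scope are derivable.
So *each patent* > *an archivist* is among the available readings.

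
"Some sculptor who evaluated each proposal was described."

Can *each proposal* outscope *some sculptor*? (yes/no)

No

The DP *each proposal* is contained in the relative clause *who evaluated each proposal*.
Relative clauses are scope islands: a quantifier cannot QR out of a relative clause to take scope in the matrix clause.
So *each proposal* cannot raise to a position above *some sculptor*.
(Only the surface reading survives: one fixed sculptor with respect to all the relevant proposals.)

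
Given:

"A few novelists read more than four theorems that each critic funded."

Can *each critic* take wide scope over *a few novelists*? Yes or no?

*each critic* occurs within the relative clause *that each critic funded* modifying *more than four theorems*.
Quantifiers inside a relative clause are trapped there; the RC boundary blocks QR.
The inverse ordering *each critic* > *a few novelists* is therefore underivable.

No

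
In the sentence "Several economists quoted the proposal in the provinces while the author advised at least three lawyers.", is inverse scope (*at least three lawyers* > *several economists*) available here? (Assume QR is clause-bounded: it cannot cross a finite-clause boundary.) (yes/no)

No

*at least three lawyers* occurs within the adjunct clause *while the author advised at least three lawyers*.
Adjuncts are opaque for quantifier raising; a quantifier in an adjunct stays inside it.
So the wide-scope reading for *at least three lawyers* is blocked.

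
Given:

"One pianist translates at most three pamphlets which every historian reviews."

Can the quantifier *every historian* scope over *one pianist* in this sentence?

No

Structurally, *every historian* is inside the relative clause *which every historian reviews* modifying *at most three pamphlets*.
A relative clause is a scope island — quantifier raising cannot cross its boundary.
Hence only narrow scope for *every historian* (under *one pianist*) survives.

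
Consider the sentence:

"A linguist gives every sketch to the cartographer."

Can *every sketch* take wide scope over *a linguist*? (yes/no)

Yes

*every sketch* is the matrix object and *a linguist* the matrix subject; the two are clausemates.
Since no island is crossed, the inverse ordering is licensed alongside surface scope.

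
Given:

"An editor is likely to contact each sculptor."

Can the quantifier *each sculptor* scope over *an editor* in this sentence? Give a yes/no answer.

Yes

*each sculptor* is inside a raising infinitive, which is transparent to QR (no CP barrier), so it behaves as a matrix argument.
Ordinary QR to a clause-peripheral position gives the wide-scope LF for the lower DP.
Both orderings are possible: *an editor* > *each sculptor* and *each sculptor* > *an editor*.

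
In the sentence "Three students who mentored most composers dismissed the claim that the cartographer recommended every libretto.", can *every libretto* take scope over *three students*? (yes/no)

*every libretto* occurs within the complex NP *the claim that the cartographer recommended every libretto*.
Noun-complement clauses are scope islands (the Complex NP Constraint): a quantifier inside one cannot scope into the matrix.
The inverse ordering *every libretto* > *three students* is therefore underivable.

No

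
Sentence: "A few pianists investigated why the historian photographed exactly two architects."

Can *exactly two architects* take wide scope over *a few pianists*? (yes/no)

No

*exactly two architects* sits inside the embedded question *why the historian photographed exactly two architects*.
The wh-island constraint blocks QR out of an embedded interrogative.
So *exactly two architects* cannot raise high enough to outscope *a few pianists*; only the surface ordering *a few pianists* > *exactly two architects* is available.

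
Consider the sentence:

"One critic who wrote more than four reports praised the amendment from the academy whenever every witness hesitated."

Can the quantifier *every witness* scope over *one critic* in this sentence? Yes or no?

Structurally, *every witness* is inside the adjunct clause *whenever every witness hesitated*.
The adjunct-island constraint bars QR out of an adverbial clause.
*every witness* > *one critic* would require crossing that boundary, which is illicit.
(Only the surface reading survives: one fixed critic with respect to all the relevant witnesses.)

No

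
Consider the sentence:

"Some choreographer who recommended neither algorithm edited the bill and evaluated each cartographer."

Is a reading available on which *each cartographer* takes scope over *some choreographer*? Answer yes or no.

*each cartographer* is embedded in one conjunct of the coordinate structure (*evaluated each cartographer*).
Coordinate structures are islands for non-across-the-board movement, QR included.
*each cartographer* > *some choreographer* would require crossing that boundary, which is illicit.
(Only the surface reading survives: one fixed choreographer with respect to all the relevant cartographers.)

No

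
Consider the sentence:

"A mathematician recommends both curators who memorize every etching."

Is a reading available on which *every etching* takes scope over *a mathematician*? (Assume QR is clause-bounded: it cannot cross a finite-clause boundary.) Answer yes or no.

Structurally, *every etching* is inside the relative clause *who memorize every etching* modifying *both curators*.
The relative clause forms an island for QR, so the quantifier is confined to the head noun's restrictor.
There is no licit LF on which *every etching* c-commands *a mathematician*.

No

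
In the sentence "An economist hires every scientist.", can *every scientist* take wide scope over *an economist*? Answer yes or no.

Yes

*every scientist* is the matrix object and *an economist* the matrix subject; the two are clausemates.
Since no island is crossed, the inverse ordering is licensed alongside surface scope.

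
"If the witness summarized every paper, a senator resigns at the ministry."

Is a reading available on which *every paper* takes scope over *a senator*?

*every paper* sits inside the adjunct clause *if the witness summarized every paper*.
Adverbial clauses are not L-marked, so they are barriers for QR — the quantifier cannot escape the adjunct.
*every paper* is confined to the island and cannot take scope over *a senator*.

No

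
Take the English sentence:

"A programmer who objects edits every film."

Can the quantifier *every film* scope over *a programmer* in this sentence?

Yes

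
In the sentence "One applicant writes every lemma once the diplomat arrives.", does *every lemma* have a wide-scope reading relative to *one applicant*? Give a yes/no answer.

Although there is an adjunct clause, *every lemma* is in the main clause, not inside the adjunct.
With no island boundary between them, the object can take inverse scope over the subject via ordinary QR within the clause.

Yes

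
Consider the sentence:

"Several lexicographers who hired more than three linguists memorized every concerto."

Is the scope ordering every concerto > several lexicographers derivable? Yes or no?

Yes

The relative clause *who hired more than three linguists* modifies *several lexicographers*, but *every concerto* is not inside that relative clause — it is an argument of the matrix verb.
Ordinary QR to a clause-peripheral position gives the wide-scope LF for the lower DP.
Both orderings are possible: *several lexicographers* > *every concerto* and *every concerto* > *several lexicographers*.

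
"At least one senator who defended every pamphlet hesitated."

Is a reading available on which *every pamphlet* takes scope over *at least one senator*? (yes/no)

No

The DP *every pamphlet* is contained in the relative clause *who defended every pamphlet*.
Quantifiers inside a relative clause are trapped there; the RC boundary blocks QR.
So the wide-scope reading for *every pamphlet* is blocked.
(Only the surface reading survives: one fixed senator with respect to all the relevant pamphlets.)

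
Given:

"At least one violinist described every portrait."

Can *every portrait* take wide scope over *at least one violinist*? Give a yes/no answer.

Yes

*at least one violinist* and *every portrait* are co-arguments of the matrix verb, with nothing but a clause-internal boundary between them.
Clause-internal QR can adjoin the lower DP above the subject, yielding the inverse reading.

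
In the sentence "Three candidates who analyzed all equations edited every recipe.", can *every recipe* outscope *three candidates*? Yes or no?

Yes

*every recipe* sits in the matrix clause, not in the relative clause on *three candidates*.
No island intervenes, so both surface and inverse scope are derivable.
Both orderings are possible: *three candidates* > *every recipe* and *every recipe* > *three candidates*.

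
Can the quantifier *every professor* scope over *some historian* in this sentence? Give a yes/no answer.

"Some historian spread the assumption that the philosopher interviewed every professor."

The target quantifier *every professor* is part of the complex NP *the assumption that the philosopher interviewed every professor*.
Since the clause is the complement of a nominal head, the CNPC blocks scope extraction.
The inverse ordering *every professor* > *some historian* is therefore underivable.

No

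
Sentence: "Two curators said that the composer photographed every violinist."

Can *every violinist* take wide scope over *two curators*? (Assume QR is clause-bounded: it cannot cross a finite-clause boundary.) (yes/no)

The DP *every violinist* is contained in the finite complement clause *that the composer photographed every violinist*.
Under clause-bounded QR, a quantifier in an embedded finite clause cannot raise into the matrix clause.
The inverse ordering *every violinist* > *two curators* is therefore underivable.

No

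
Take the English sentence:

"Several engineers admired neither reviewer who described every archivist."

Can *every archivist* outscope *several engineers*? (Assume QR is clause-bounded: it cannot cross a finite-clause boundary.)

*every archivist* is embedded in the relative clause *who described every archivist* modifying *neither reviewer*.
A relative clause is a scope island — quantifier raising cannot cross its boundary.
*every archivist* is confined to the island and cannot take scope over *several engineers*.

No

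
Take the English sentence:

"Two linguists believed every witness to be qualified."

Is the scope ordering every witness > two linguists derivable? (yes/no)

Yes

*every witness* is the subject of an ECM infinitive — the infinitival complement of an ECM verb is not a scope island, so *every witness* can raise into the matrix clause.
Ordinary QR to a clause-peripheral position gives the wide-scope LF for the lower DP.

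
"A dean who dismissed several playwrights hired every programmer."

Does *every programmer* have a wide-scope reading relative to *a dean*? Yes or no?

Yes

The relative clause *who dismissed several playwrights* modifies *a dean*, but *every programmer* is not inside that relative clause — it is an argument of the matrix verb.
Since no island is crossed, the inverse ordering is licensed alongside surface scope.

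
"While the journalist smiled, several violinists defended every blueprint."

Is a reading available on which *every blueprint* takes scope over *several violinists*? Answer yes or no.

Yes

*every blueprint* is a matrix argument; the adjunct is an island but the target quantifier is outside it.
QR within a single clause is free, so the lower quantifier may take scope over the higher one.
So *every blueprint* > *several violinists* is among the available readings.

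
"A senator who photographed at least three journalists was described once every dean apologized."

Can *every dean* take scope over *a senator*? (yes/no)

No

*every dean* is embedded in the adjunct clause *once every dean apologized*.
Since the clause is an adjunct (not a complement), the Adjunct Condition blocks QR across its edge.
Hence only narrow scope for *every dean* (under *a senator*) survives.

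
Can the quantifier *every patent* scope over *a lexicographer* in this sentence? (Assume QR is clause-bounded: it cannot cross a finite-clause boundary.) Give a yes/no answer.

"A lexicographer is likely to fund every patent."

Yes

Raising constructions are monoclausal for scope purposes; *every patent* is not separated from *a lexicographer* by any island.
QR within a single clause is free, so the lower quantifier may take scope over the higher one.
Both orderings are possible: *a lexicographer* > *every patent* and *every patent* > *a lexicographer*.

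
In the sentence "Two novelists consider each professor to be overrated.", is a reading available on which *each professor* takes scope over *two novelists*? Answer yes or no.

The ECM infinitive is scope-transparent — *each professor* is free to raise above *two novelists*.
No island intervenes, so both surface and inverse scope are derivable.

Yes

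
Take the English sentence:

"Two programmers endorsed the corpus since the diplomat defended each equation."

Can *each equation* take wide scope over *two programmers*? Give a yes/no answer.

No

*each equation* is embedded in the adjunct clause *since the diplomat defended each equation*.
Since the clause is an adjunct (not a complement), the Adjunct Condition blocks QR across its edge.
So *each equation* cannot raise high enough to outscope *two programmers*; only the surface ordering *two programmers* > *each equation* is available.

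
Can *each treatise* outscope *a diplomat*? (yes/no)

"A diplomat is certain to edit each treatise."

*each treatise* is inside a raising infinitive, which is transparent to QR (no CP barrier), so it behaves as a matrix argument.
QR within a single clause is free, so the lower quantifier may take scope over the higher one.

Yes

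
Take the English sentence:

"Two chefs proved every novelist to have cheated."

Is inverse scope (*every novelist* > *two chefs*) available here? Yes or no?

The ECM infinitive is scope-transparent — *every novelist* is free to raise above *two chefs*.
Ordinary QR to a clause-peripheral position gives the wide-scope LF for the lower DP.

Yes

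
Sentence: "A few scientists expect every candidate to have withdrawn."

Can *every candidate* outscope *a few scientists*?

The ECM infinitive is scope-transparent — *every candidate* is free to raise above *a few scientists*.
No island intervenes, so both surface and inverse scope are derivable.

Yes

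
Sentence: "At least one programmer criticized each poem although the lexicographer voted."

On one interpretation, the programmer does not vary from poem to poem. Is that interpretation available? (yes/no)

Yes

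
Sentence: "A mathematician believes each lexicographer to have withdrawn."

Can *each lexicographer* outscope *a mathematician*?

ECM infinitives lack a CP barrier, so *each lexicographer* can QR over the matrix subject *a mathematician*.
Since no island is crossed, the inverse ordering is licensed alongside surface scope.
The sentence is scopally ambiguous between *a mathematician* > *each lexicographer* and *each lexicographer* > *a mathematician*.

Yes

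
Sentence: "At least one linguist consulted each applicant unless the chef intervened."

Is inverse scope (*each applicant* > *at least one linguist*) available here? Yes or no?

The adjunct island is irrelevant here — *each applicant* and *at least one linguist* are both in the matrix clause.
With no island boundary between them, the object can take inverse scope over the subject via ordinary QR within the clause.

Yes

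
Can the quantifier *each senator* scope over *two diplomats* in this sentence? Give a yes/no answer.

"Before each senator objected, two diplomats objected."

The target quantifier *each senator* is part of the adjunct clause *before each senator objected*.
Adjunct clauses are scope islands: a quantifier inside an adjunct cannot raise into the matrix clause.
*each senator* is confined to the island and cannot take scope over *two diplomats*.

No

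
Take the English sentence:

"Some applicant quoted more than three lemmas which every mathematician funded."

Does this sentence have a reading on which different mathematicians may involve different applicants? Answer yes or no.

No

The paraphrase describes the scope ordering *every mathematician* > *some applicant*.
*every mathematician* sits inside the relative clause *which every mathematician funded* modifying *more than three lemmas*.
Relative clauses are scope islands: a quantifier cannot QR out of a relative clause to take scope in the matrix clause.
*every mathematician* is confined to the island and cannot take scope over *some applicant*.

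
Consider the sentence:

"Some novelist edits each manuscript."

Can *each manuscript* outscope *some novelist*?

Yes

*each manuscript* and *some novelist* are in the same minimal clause.
With no island boundary between them, the object can take inverse scope over the subject via ordinary QR within the clause.
Both orderings are possible: *some novelist* > *each manuscript* and *each manuscript* > *some novelist*.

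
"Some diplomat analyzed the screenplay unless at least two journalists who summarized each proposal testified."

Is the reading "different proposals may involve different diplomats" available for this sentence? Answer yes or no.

This is the *each proposal* > *some diplomat* reading.
The DP *each proposal* is contained in the relative clause *who summarized each proposal*, which is itself inside the adjunct *unless at least two journalists who summarized each proposal testified*.
Even if one barrier were somehow void, the other would still block QR.
So *each proposal* cannot raise to a position above *some diplomat*.

No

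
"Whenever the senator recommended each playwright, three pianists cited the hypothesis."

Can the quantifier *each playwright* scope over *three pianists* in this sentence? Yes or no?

Structurally, *each playwright* is inside the adjunct clause *whenever the senator recommended each playwright*.
Scope out of an adjunct clause is unavailable: QR respects the adjunct-island constraint.
So the wide-scope reading for *each playwright* is blocked.

No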